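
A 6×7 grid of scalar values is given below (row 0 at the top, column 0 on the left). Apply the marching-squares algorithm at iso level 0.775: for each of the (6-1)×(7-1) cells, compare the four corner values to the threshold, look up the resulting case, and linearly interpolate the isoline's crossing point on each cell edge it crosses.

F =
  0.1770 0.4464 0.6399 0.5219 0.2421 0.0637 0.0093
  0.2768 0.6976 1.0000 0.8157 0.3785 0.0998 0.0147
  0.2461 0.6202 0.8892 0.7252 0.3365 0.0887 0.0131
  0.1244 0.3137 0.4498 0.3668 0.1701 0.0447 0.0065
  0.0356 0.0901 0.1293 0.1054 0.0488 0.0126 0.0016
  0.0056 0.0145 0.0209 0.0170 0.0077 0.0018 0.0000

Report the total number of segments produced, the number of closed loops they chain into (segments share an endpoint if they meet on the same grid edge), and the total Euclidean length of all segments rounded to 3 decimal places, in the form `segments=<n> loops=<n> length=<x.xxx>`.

segments=8 loops=1 length=5.629

cell (0,1): code 0100 → (0.375,2.000)–(1.000,1.256)
cell (0,2): code 1100 → (0.861,3.000)–(0.375,2.000)
cell (0,3): code 1000 → (1.000,3.093)–(0.861,3.000)
cell (1,1): code 0110 → (1.000,1.256)–(2.000,1.575)
cell (1,2): code 1011 → (2.000,2.696)–(1.450,3.000)
cell (1,3): code 0001 → (1.450,3.000)–(1.000,3.093)
cell (2,1): code 0010 → (2.000,1.575)–(2.260,2.000)
cell (2,2): code 0001 → (2.260,2.000)–(2.000,2.696)
total: 8 segments, chained into 1 closed loop(s), length Σ = 5.629078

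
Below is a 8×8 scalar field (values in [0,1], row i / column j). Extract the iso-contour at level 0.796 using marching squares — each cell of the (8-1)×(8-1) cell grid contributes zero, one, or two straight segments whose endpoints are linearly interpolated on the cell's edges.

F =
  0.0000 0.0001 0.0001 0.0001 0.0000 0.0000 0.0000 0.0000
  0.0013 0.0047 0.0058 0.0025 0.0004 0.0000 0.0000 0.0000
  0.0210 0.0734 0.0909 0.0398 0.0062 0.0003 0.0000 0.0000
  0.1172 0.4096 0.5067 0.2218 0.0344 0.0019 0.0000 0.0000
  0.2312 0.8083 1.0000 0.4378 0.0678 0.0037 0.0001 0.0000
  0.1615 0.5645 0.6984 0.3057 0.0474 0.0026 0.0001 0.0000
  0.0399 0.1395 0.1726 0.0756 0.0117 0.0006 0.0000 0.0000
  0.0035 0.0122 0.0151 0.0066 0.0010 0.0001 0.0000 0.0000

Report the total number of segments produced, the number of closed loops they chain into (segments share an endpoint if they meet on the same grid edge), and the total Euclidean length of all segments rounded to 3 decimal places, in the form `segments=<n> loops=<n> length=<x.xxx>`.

segments=6 loops=1 length=3.660

cell (3,0): code 0100 → (3.969,1.000)–(4.000,0.979)
cell (3,1): code 1100 → (3.586,2.000)–(3.969,1.000)
cell (3,2): code 1000 → (4.000,2.363)–(3.586,2.000)
cell (4,0): code 0010 → (4.000,0.979)–(4.050,1.000)
cell (4,1): code 0011 → (4.050,1.000)–(4.676,2.000)
cell (4,2): code 0001 → (4.676,2.000)–(4.000,2.363)
total: 6 segments, chained into 1 closed loop(s), length Σ = 3.660482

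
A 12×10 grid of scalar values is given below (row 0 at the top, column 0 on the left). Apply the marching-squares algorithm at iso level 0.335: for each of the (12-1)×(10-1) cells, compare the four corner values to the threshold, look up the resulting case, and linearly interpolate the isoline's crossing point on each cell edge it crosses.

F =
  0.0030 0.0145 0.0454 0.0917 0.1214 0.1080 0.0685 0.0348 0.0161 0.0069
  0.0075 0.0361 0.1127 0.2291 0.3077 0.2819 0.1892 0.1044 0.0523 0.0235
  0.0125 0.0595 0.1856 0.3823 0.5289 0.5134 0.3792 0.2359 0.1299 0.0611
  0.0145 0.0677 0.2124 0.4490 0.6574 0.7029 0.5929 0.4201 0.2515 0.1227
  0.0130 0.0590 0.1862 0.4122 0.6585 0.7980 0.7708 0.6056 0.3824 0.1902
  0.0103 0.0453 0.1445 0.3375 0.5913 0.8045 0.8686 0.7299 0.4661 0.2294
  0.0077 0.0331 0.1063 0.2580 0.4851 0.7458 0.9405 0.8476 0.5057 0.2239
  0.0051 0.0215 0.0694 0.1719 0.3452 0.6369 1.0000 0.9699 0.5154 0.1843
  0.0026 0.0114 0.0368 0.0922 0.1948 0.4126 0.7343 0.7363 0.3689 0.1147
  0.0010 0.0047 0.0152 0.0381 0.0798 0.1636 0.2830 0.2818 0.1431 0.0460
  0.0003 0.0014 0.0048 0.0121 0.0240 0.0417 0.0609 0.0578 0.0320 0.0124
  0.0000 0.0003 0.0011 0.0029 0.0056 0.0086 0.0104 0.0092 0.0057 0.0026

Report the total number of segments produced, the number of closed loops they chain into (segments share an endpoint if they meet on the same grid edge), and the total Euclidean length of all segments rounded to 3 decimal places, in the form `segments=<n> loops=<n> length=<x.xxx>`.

segments=26 loops=1 length=21.613

cell (1,2): code 0100 → (1.691,3.000)–(2.000,2.760)
cell (1,3): code 1100 → (1.123,4.000)–(1.691,3.000)
cell (1,4): code 1100 → (1.229,5.000)–(1.123,4.000)
cell (1,5): code 1100 → (1.767,6.000)–(1.229,5.000)
cell (1,6): code 1000 → (2.000,6.308)–(1.767,6.000)
cell (2,2): code 0110 → (2.000,2.760)–(3.000,2.518)
cell (2,6): code 1101 → (2.538,7.000)–(2.000,6.308)
cell (2,7): code 1000 → (3.000,7.505)–(2.538,7.000)
cell (3,2): code 0110 → (3.000,2.518)–(4.000,2.658)
cell (3,7): code 1101 → (3.638,8.000)–(3.000,7.505)
cell (3,8): code 1000 → (4.000,8.247)–(3.638,8.000)
cell (4,2): code 0110 → (4.000,2.658)–(5.000,2.987)
cell (4,8): code 1001 → (5.000,8.554)–(4.000,8.247)
cell (5,2): code 0010 → (5.000,2.987)–(5.031,3.000)
cell (5,3): code 0111 → (5.031,3.000)–(6.000,3.339)
cell (5,8): code 1001 → (6.000,8.606)–(5.000,8.554)
cell (6,3): code 0110 → (6.000,3.339)–(7.000,3.941)
cell (6,8): code 1001 → (7.000,8.545)–(6.000,8.606)
cell (7,3): code 0010 → (7.000,3.941)–(7.068,4.000)
cell (7,4): code 0111 → (7.068,4.000)–(8.000,4.644)
cell (7,8): code 1001 → (8.000,8.133)–(7.000,8.545)
cell (8,4): code 0010 → (8.000,4.644)–(8.312,5.000)
cell (8,5): code 0011 → (8.312,5.000)–(8.885,6.000)
cell (8,6): code 0011 → (8.885,6.000)–(8.883,7.000)
cell (8,7): code 0011 → (8.883,7.000)–(8.150,8.000)
cell (8,8): code 0001 → (8.150,8.000)–(8.000,8.133)
total: 26 segments, chained into 1 closed loop(s), length Σ = 21.613346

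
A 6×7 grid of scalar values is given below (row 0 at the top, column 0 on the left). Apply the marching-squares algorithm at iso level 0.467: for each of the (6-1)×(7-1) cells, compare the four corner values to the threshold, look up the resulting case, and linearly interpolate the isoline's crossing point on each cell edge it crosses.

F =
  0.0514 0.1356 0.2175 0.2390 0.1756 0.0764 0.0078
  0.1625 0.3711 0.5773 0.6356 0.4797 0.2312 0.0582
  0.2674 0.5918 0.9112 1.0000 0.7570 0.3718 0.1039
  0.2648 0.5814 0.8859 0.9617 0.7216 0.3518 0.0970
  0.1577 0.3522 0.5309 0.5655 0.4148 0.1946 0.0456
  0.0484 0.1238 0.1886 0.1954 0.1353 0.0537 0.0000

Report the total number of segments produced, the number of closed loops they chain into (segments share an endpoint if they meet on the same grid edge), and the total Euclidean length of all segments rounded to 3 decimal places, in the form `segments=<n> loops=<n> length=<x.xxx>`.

segments=16 loops=1 length=12.312

cell (0,1): code 0100 → (0.693,2.000)–(1.000,1.465)
cell (0,2): code 1100 → (0.575,3.000)–(0.693,2.000)
cell (0,3): code 1100 → (0.958,4.000)–(0.575,3.000)
cell (0,4): code 1000 → (1.000,4.051)–(0.958,4.000)
cell (1,0): code 0100 → (1.435,1.000)–(2.000,0.615)
cell (1,1): code 1110 → (1.000,1.465)–(1.435,1.000)
cell (1,4): code 1001 → (2.000,4.753)–(1.000,4.051)
cell (2,0): code 0110 → (2.000,0.615)–(3.000,0.639)
cell (2,4): code 1001 → (3.000,4.688)–(2.000,4.753)
cell (3,0): code 0010 → (3.000,0.639)–(3.499,1.000)
cell (3,1): code 0111 → (3.499,1.000)–(4.000,1.642)
cell (3,3): code 1011 → (4.000,3.654)–(3.830,4.000)
cell (3,4): code 0001 → (3.830,4.000)–(3.000,4.688)
cell (4,1): code 0010 → (4.000,1.642)–(4.187,2.000)
cell (4,2): code 0011 → (4.187,2.000)–(4.266,3.000)
cell (4,3): code 0001 → (4.266,3.000)–(4.000,3.654)
total: 16 segments, chained into 1 closed loop(s), length Σ = 12.312154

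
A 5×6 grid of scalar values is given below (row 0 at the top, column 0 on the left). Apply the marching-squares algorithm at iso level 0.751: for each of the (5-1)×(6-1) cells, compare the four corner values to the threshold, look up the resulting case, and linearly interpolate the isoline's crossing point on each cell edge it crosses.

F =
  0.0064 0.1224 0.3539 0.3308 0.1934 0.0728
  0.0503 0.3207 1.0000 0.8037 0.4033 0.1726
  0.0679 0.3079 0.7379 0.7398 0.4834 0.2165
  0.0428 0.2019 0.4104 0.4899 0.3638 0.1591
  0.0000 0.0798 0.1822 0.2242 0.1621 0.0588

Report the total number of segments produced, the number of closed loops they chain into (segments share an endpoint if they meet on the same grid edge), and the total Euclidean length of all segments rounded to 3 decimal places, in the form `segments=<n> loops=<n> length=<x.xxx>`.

segments=6 loops=1 length=4.602

cell (0,1): code 0100 → (0.615,2.000)–(1.000,1.633)
cell (0,2): code 1100 → (0.889,3.000)–(0.615,2.000)
cell (0,3): code 1000 → (1.000,3.132)–(0.889,3.000)
cell (1,1): code 0010 → (1.000,1.633)–(1.950,2.000)
cell (1,2): code 0011 → (1.950,2.000)–(1.825,3.000)
cell (1,3): code 0001 → (1.825,3.000)–(1.000,3.132)
total: 6 segments, chained into 1 closed loop(s), length Σ = 4.602439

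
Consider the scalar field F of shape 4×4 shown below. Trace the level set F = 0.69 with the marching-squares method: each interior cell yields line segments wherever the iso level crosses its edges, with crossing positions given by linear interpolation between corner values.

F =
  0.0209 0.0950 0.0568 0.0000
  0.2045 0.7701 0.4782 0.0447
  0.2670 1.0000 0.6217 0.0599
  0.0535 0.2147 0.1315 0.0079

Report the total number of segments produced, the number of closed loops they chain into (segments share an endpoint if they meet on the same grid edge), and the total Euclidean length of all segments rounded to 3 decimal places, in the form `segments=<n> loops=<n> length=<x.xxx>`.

cell (0,0): code 0100 → (0.881,1.000)–(1.000,0.858)
cell (0,1): code 1000 → (1.000,1.274)–(0.881,1.000)
cell (1,0): code 0110 → (1.000,0.858)–(2.000,0.577)
cell (1,1): code 1001 → (2.000,1.819)–(1.000,1.274)
cell (2,0): code 0010 → (2.000,0.577)–(2.395,1.000)
cell (2,1): code 0001 → (2.395,1.000)–(2.000,1.819)
total: 6 segments, chained into 1 closed loop(s), length Σ = 4.149525

segments=6 loops=1 length=4.150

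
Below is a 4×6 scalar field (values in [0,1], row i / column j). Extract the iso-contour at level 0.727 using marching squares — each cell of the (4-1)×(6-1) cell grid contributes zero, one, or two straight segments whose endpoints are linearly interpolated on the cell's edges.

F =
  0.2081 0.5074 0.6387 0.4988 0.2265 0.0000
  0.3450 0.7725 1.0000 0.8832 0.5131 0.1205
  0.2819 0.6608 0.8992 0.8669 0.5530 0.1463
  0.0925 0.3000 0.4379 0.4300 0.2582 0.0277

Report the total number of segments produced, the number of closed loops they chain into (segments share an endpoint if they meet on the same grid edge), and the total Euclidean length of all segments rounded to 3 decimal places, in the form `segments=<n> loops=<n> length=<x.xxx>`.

cell (0,0): code 0100 → (0.828,1.000)–(1.000,0.894)
cell (0,1): code 1100 → (0.244,2.000)–(0.828,1.000)
cell (0,2): code 1100 → (0.594,3.000)–(0.244,2.000)
cell (0,3): code 1000 → (1.000,3.422)–(0.594,3.000)
cell (1,0): code 0010 → (1.000,0.894)–(1.407,1.000)
cell (1,1): code 0111 → (1.407,1.000)–(2.000,1.278)
cell (1,3): code 1001 → (2.000,3.446)–(1.000,3.422)
cell (2,1): code 0010 → (2.000,1.278)–(2.373,2.000)
cell (2,2): code 0011 → (2.373,2.000)–(2.320,3.000)
cell (2,3): code 0001 → (2.320,3.000)–(2.000,3.446)
total: 10 segments, chained into 1 closed loop(s), length Σ = 7.444137

segments=10 loops=1 length=7.444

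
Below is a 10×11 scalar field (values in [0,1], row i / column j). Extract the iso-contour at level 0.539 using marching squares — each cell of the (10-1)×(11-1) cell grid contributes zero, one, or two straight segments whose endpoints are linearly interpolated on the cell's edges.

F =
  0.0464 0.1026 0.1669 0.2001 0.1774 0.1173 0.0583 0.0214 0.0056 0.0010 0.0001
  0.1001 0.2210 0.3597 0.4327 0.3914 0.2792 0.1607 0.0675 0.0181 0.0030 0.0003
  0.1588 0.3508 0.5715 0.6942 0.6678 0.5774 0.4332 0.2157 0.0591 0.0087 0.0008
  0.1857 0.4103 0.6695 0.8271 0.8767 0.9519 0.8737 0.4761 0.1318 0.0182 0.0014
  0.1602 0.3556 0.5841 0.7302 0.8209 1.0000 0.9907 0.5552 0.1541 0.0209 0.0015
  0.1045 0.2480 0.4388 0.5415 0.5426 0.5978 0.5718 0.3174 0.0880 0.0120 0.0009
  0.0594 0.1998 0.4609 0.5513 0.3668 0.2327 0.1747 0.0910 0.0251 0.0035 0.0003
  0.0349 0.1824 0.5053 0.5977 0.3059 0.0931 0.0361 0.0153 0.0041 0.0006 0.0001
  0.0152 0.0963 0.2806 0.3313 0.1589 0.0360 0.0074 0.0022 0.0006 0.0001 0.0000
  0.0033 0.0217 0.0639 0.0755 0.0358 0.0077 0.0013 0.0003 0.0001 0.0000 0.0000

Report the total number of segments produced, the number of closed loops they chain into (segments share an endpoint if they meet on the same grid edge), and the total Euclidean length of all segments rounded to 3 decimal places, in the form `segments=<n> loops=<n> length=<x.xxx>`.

segments=24 loops=1 length=19.237

cell (1,1): code 0100 → (1.847,2.000)–(2.000,1.853)
cell (1,2): code 1100 → (1.407,3.000)–(1.847,2.000)
cell (1,3): code 1100 → (1.534,4.000)–(1.407,3.000)
cell (1,4): code 1100 → (1.871,5.000)–(1.534,4.000)
cell (1,5): code 1000 → (2.000,5.266)–(1.871,5.000)
cell (2,1): code 0110 → (2.000,1.853)–(3.000,1.497)
cell (2,5): code 1101 → (2.240,6.000)–(2.000,5.266)
cell (2,6): code 1000 → (3.000,6.842)–(2.240,6.000)
cell (3,1): code 0110 → (3.000,1.497)–(4.000,1.803)
cell (3,6): code 1101 → (3.795,7.000)–(3.000,6.842)
cell (3,7): code 1000 → (4.000,7.040)–(3.795,7.000)
cell (4,1): code 0010 → (4.000,1.803)–(4.310,2.000)
cell (4,2): code 0111 → (4.310,2.000)–(5.000,2.976)
cell (4,6): code 1011 → (5.000,6.129)–(4.068,7.000)
cell (4,7): code 0001 → (4.068,7.000)–(4.000,7.040)
cell (5,2): code 0110 → (5.000,2.976)–(6.000,2.864)
cell (5,3): code 1011 → (6.000,3.067)–(5.020,4.000)
cell (5,4): code 0011 → (5.020,4.000)–(5.161,5.000)
cell (5,5): code 0011 → (5.161,5.000)–(5.083,6.000)
cell (5,6): code 0001 → (5.083,6.000)–(5.000,6.129)
cell (6,2): code 0110 → (6.000,2.864)–(7.000,2.365)
cell (6,3): code 1001 → (7.000,3.201)–(6.000,3.067)
cell (7,2): code 0010 → (7.000,2.365)–(7.220,3.000)
cell (7,3): code 0001 → (7.220,3.000)–(7.000,3.201)
total: 24 segments, chained into 1 closed loop(s), length Σ = 19.237418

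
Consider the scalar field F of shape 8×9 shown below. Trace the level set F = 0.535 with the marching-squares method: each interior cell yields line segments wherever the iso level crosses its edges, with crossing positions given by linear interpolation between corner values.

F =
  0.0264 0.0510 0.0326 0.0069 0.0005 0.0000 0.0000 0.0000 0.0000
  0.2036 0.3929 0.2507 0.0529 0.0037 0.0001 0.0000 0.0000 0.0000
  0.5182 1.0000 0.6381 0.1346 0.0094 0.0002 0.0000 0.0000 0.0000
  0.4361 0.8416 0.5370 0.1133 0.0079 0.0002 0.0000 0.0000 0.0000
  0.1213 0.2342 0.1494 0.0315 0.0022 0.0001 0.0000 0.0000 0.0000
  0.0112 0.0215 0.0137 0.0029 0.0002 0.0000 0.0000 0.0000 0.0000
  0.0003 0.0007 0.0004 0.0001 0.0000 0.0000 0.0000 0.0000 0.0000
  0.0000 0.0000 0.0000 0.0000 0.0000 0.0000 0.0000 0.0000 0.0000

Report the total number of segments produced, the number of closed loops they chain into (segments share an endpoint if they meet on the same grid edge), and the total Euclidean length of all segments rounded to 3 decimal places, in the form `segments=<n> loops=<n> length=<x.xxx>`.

segments=8 loops=1 length=6.761

cell (1,0): code 0100 → (1.234,1.000)–(2.000,0.035)
cell (1,1): code 1100 → (1.734,2.000)–(1.234,1.000)
cell (1,2): code 1000 → (2.000,2.205)–(1.734,2.000)
cell (2,0): code 0110 → (2.000,0.035)–(3.000,0.244)
cell (2,2): code 1001 → (3.000,2.005)–(2.000,2.205)
cell (3,0): code 0010 → (3.000,0.244)–(3.505,1.000)
cell (3,1): code 0011 → (3.505,1.000)–(3.005,2.000)
cell (3,2): code 0001 → (3.005,2.000)–(3.000,2.005)
total: 8 segments, chained into 1 closed loop(s), length Σ = 6.761260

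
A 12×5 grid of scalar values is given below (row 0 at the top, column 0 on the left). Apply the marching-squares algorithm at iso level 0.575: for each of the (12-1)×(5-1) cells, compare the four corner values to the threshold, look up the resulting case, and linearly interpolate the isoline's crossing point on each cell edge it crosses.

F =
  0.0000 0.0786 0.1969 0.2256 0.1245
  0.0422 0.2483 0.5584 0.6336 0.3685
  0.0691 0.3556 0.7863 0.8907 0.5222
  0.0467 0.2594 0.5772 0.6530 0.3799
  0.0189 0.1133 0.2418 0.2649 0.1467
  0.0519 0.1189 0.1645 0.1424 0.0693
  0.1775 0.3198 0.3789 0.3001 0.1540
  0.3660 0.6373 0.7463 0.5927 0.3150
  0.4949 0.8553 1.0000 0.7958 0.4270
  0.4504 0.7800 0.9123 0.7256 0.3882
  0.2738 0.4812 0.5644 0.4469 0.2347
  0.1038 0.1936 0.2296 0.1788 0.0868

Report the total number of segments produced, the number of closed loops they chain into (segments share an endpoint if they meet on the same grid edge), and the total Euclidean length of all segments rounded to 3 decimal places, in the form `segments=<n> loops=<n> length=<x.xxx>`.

segments=22 loops=2 length=17.720

cell (0,2): code 0100 → (0.856,3.000)–(1.000,2.221)
cell (0,3): code 1000 → (1.000,3.221)–(0.856,3.000)
cell (1,1): code 0100 → (1.073,2.000)–(2.000,1.509)
cell (1,2): code 1110 → (1.000,2.221)–(1.073,2.000)
cell (1,3): code 1001 → (2.000,3.857)–(1.000,3.221)
cell (2,1): code 0110 → (2.000,1.509)–(3.000,1.993)
cell (2,3): code 1001 → (3.000,3.286)–(2.000,3.857)
cell (3,1): code 0010 → (3.000,1.993)–(3.007,2.000)
cell (3,2): code 0011 → (3.007,2.000)–(3.201,3.000)
cell (3,3): code 0001 → (3.201,3.000)–(3.000,3.286)
cell (6,0): code 0100 → (6.804,1.000)–(7.000,0.770)
cell (6,1): code 1100 → (6.534,2.000)–(6.804,1.000)
cell (6,2): code 1100 → (6.940,3.000)–(6.534,2.000)
cell (6,3): code 1000 → (7.000,3.064)–(6.940,3.000)
cell (7,0): code 0110 → (7.000,0.770)–(8.000,0.222)
cell (7,3): code 1001 → (8.000,3.599)–(7.000,3.064)
cell (8,0): code 0110 → (8.000,0.222)–(9.000,0.378)
cell (8,3): code 1001 → (9.000,3.446)–(8.000,3.599)
cell (9,0): code 0010 → (9.000,0.378)–(9.686,1.000)
cell (9,1): code 0011 → (9.686,1.000)–(9.970,2.000)
cell (9,2): code 0011 → (9.970,2.000)–(9.540,3.000)
cell (9,3): code 0001 → (9.540,3.000)–(9.000,3.446)
total: 22 segments, chained into 2 closed loop(s), length Σ = 17.719754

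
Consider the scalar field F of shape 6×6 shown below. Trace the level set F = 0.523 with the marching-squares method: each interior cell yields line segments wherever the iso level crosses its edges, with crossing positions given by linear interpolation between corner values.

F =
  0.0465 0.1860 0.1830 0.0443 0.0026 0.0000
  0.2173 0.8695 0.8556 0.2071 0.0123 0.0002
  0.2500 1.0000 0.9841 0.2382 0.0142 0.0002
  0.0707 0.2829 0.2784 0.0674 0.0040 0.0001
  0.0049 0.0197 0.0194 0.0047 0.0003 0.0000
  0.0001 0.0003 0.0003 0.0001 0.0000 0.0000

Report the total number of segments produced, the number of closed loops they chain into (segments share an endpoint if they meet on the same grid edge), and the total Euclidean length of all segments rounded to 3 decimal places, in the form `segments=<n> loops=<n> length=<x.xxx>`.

cell (0,0): code 0100 → (0.493,1.000)–(1.000,0.469)
cell (0,1): code 1100 → (0.506,2.000)–(0.493,1.000)
cell (0,2): code 1000 → (1.000,2.513)–(0.506,2.000)
cell (1,0): code 0110 → (1.000,0.469)–(2.000,0.364)
cell (1,2): code 1001 → (2.000,2.618)–(1.000,2.513)
cell (2,0): code 0010 → (2.000,0.364)–(2.665,1.000)
cell (2,1): code 0011 → (2.665,1.000)–(2.653,2.000)
cell (2,2): code 0001 → (2.653,2.000)–(2.000,2.618)
total: 8 segments, chained into 1 closed loop(s), length Σ = 7.277711

segments=8 loops=1 length=7.278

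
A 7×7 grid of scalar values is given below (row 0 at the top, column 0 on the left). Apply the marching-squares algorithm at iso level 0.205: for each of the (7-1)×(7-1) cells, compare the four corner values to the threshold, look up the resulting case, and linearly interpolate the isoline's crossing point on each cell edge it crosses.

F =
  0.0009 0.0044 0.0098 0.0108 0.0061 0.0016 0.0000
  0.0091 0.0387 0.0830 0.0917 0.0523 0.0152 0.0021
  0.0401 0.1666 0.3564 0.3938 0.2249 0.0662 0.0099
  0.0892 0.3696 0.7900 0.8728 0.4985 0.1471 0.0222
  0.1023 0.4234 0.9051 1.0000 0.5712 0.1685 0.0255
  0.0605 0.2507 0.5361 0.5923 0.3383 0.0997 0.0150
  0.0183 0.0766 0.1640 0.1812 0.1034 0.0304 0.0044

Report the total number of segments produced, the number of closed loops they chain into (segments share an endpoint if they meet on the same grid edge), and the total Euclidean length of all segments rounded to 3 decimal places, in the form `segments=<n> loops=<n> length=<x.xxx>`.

segments=16 loops=1 length=14.332

cell (1,1): code 0100 → (1.446,2.000)–(2.000,1.202)
cell (1,2): code 1100 → (1.375,3.000)–(1.446,2.000)
cell (1,3): code 1100 → (1.885,4.000)–(1.375,3.000)
cell (1,4): code 1000 → (2.000,4.125)–(1.885,4.000)
cell (2,0): code 0100 → (2.189,1.000)–(3.000,0.413)
cell (2,1): code 1110 → (2.000,1.202)–(2.189,1.000)
cell (2,4): code 1001 → (3.000,4.835)–(2.000,4.125)
cell (3,0): code 0110 → (3.000,0.413)–(4.000,0.320)
cell (3,4): code 1001 → (4.000,4.909)–(3.000,4.835)
cell (4,0): code 0110 → (4.000,0.320)–(5.000,0.760)
cell (4,4): code 1001 → (5.000,4.559)–(4.000,4.909)
cell (5,0): code 0010 → (5.000,0.760)–(5.262,1.000)
cell (5,1): code 0011 → (5.262,1.000)–(5.890,2.000)
cell (5,2): code 0011 → (5.890,2.000)–(5.942,3.000)
cell (5,3): code 0011 → (5.942,3.000)–(5.567,4.000)
cell (5,4): code 0001 → (5.567,4.000)–(5.000,4.559)
total: 16 segments, chained into 1 closed loop(s), length Σ = 14.331805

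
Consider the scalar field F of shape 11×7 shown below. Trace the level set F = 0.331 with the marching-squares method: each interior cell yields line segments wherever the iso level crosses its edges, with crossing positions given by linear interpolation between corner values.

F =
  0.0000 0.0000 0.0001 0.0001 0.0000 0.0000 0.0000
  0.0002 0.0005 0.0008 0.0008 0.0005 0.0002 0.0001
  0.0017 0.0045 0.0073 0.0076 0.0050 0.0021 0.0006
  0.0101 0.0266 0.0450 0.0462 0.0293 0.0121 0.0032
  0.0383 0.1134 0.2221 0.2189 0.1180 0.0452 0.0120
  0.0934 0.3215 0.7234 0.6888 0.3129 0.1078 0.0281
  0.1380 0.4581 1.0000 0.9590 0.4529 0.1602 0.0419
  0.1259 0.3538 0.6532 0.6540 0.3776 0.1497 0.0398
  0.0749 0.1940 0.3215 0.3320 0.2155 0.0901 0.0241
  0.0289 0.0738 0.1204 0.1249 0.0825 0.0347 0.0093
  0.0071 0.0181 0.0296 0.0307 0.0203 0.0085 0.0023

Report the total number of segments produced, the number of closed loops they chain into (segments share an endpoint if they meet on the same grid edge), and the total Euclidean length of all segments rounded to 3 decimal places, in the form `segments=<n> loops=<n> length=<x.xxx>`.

cell (4,1): code 0100 → (4.217,2.000)–(5.000,1.024)
cell (4,2): code 1100 → (4.239,3.000)–(4.217,2.000)
cell (4,3): code 1000 → (5.000,3.952)–(4.239,3.000)
cell (5,0): code 0100 → (5.070,1.000)–(6.000,0.603)
cell (5,1): code 1110 → (5.000,1.024)–(5.070,1.000)
cell (5,3): code 1101 → (5.129,4.000)–(5.000,3.952)
cell (5,4): code 1000 → (6.000,4.416)–(5.129,4.000)
cell (6,0): code 0110 → (6.000,0.603)–(7.000,0.900)
cell (6,4): code 1001 → (7.000,4.204)–(6.000,4.416)
cell (7,0): code 0010 → (7.000,0.900)–(7.143,1.000)
cell (7,1): code 0011 → (7.143,1.000)–(7.971,2.000)
cell (7,2): code 0111 → (7.971,2.000)–(8.000,2.905)
cell (7,3): code 1011 → (8.000,3.009)–(7.287,4.000)
cell (7,4): code 0001 → (7.287,4.000)–(7.000,4.204)
cell (8,2): code 0010 → (8.000,2.905)–(8.005,3.000)
cell (8,3): code 0001 → (8.005,3.000)–(8.000,3.009)
total: 16 segments, chained into 1 closed loop(s), length Σ = 11.781299

segments=16 loops=1 length=11.781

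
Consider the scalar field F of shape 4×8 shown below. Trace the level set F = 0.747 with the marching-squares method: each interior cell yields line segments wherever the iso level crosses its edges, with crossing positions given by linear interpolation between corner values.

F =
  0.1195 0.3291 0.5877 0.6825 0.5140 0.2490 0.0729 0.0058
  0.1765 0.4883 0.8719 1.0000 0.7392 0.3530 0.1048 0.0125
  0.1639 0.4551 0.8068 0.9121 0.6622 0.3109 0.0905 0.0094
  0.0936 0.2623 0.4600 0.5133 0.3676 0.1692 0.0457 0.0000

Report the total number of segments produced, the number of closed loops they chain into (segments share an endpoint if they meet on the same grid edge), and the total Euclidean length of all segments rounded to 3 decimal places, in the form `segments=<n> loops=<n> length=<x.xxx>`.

cell (0,1): code 0100 → (0.561,2.000)–(1.000,1.674)
cell (0,2): code 1100 → (0.203,3.000)–(0.561,2.000)
cell (0,3): code 1000 → (1.000,3.970)–(0.203,3.000)
cell (1,1): code 0110 → (1.000,1.674)–(2.000,1.830)
cell (1,3): code 1001 → (2.000,3.661)–(1.000,3.970)
cell (2,1): code 0010 → (2.000,1.830)–(2.172,2.000)
cell (2,2): code 0011 → (2.172,2.000)–(2.414,3.000)
cell (2,3): code 0001 → (2.414,3.000)–(2.000,3.661)
total: 8 segments, chained into 1 closed loop(s), length Σ = 6.973691

segments=8 loops=1 length=6.974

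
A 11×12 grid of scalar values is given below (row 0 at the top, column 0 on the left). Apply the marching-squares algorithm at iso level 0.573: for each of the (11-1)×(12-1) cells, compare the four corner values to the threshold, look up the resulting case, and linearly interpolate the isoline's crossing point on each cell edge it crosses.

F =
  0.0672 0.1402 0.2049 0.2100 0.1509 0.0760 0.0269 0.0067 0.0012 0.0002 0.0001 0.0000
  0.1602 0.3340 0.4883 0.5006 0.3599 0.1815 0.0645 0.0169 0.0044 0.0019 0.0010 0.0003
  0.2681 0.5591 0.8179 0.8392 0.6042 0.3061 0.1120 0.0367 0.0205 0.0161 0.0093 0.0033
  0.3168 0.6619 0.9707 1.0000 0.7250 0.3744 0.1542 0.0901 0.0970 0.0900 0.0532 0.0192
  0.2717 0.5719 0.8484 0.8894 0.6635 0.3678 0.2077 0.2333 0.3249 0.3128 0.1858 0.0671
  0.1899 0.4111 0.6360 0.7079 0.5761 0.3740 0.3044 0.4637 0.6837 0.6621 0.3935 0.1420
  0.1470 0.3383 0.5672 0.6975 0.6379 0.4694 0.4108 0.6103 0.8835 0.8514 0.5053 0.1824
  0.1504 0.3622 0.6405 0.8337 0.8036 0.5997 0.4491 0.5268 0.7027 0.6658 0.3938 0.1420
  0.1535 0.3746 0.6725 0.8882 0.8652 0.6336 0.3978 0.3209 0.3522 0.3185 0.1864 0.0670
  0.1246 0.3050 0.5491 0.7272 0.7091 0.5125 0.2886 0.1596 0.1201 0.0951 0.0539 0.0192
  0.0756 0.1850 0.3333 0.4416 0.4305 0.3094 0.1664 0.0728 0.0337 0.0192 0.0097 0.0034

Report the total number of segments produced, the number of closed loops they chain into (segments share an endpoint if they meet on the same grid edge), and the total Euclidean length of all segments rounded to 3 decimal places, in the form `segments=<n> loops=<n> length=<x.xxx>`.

segments=40 loops=2 length=30.343

cell (1,1): code 0100 → (1.257,2.000)–(2.000,1.054)
cell (1,2): code 1100 → (1.214,3.000)–(1.257,2.000)
cell (1,3): code 1100 → (1.872,4.000)–(1.214,3.000)
cell (1,4): code 1000 → (2.000,4.105)–(1.872,4.000)
cell (2,0): code 0100 → (2.135,1.000)–(3.000,0.742)
cell (2,1): code 1110 → (2.000,1.054)–(2.135,1.000)
cell (2,4): code 1001 → (3.000,4.434)–(2.000,4.105)
cell (3,0): code 0010 → (3.000,0.742)–(3.988,1.000)
cell (3,1): code 0111 → (3.988,1.000)–(4.000,1.004)
cell (3,4): code 1001 → (4.000,4.306)–(3.000,4.434)
cell (4,1): code 0110 → (4.000,1.004)–(5.000,1.720)
cell (4,4): code 1001 → (5.000,4.015)–(4.000,4.306)
cell (4,7): code 0100 → (4.691,8.000)–(5.000,7.497)
cell (4,8): code 1100 → (4.745,9.000)–(4.691,8.000)
cell (4,9): code 1000 → (5.000,9.332)–(4.745,9.000)
cell (5,1): code 0010 → (5.000,1.720)–(5.916,2.000)
cell (5,2): code 0111 → (5.916,2.000)–(6.000,2.045)
cell (5,4): code 1001 → (6.000,4.385)–(5.000,4.015)
cell (5,6): code 0100 → (5.746,7.000)–(6.000,6.813)
cell (5,7): code 1110 → (5.000,7.497)–(5.746,7.000)
cell (5,9): code 1001 → (6.000,9.804)–(5.000,9.332)
cell (6,1): code 0100 → (6.079,2.000)–(7.000,1.757)
cell (6,2): code 1110 → (6.000,2.045)–(6.079,2.000)
cell (6,4): code 1101 → (6.795,5.000)–(6.000,4.385)
cell (6,5): code 1000 → (7.000,5.177)–(6.795,5.000)
cell (6,6): code 0010 → (6.000,6.813)–(6.447,7.000)
cell (6,7): code 0111 → (6.447,7.000)–(7.000,7.263)
cell (6,9): code 1001 → (7.000,9.341)–(6.000,9.804)
cell (7,1): code 0110 → (7.000,1.757)–(8.000,1.666)
cell (7,5): code 1001 → (8.000,5.257)–(7.000,5.177)
cell (7,7): code 0010 → (7.000,7.263)–(7.370,8.000)
cell (7,8): code 0011 → (7.370,8.000)–(7.267,9.000)
cell (7,9): code 0001 → (7.267,9.000)–(7.000,9.341)
cell (8,1): code 0010 → (8.000,1.666)–(8.806,2.000)
cell (8,2): code 0111 → (8.806,2.000)–(9.000,2.134)
cell (8,4): code 1011 → (9.000,4.692)–(8.500,5.000)
cell (8,5): code 0001 → (8.500,5.000)–(8.000,5.257)
cell (9,2): code 0010 → (9.000,2.134)–(9.540,3.000)
cell (9,3): code 0011 → (9.540,3.000)–(9.489,4.000)
cell (9,4): code 0001 → (9.489,4.000)–(9.000,4.692)
total: 40 segments, chained into 2 closed loop(s), length Σ = 30.342569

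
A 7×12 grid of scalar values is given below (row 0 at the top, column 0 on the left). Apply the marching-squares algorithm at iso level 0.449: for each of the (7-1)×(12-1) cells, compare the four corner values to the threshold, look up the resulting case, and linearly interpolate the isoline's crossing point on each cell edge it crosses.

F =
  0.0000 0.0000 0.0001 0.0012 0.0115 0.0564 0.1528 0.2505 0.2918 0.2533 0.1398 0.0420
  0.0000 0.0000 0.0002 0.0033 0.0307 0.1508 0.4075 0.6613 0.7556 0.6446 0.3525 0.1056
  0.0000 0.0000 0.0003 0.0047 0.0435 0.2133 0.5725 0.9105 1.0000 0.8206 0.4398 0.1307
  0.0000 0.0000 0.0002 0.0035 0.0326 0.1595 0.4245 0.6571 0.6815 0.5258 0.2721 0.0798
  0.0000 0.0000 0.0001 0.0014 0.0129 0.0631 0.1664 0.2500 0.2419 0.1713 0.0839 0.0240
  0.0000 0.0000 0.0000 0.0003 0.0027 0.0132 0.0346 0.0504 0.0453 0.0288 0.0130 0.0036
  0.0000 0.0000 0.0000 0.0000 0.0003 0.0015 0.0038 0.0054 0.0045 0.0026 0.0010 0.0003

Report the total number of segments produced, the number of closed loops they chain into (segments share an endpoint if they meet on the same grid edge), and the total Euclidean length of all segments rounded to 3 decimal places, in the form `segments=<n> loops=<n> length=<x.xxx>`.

cell (0,6): code 0100 → (0.483,7.000)–(1.000,6.164)
cell (0,7): code 1100 → (0.339,8.000)–(0.483,7.000)
cell (0,8): code 1100 → (0.500,9.000)–(0.339,8.000)
cell (0,9): code 1000 → (1.000,9.670)–(0.500,9.000)
cell (1,5): code 0100 → (1.252,6.000)–(2.000,5.656)
cell (1,6): code 1110 → (1.000,6.164)–(1.252,6.000)
cell (1,9): code 1001 → (2.000,9.976)–(1.000,9.670)
cell (2,5): code 0010 → (2.000,5.656)–(2.834,6.000)
cell (2,6): code 0111 → (2.834,6.000)–(3.000,6.105)
cell (2,9): code 1001 → (3.000,9.303)–(2.000,9.976)
cell (3,6): code 0010 → (3.000,6.105)–(3.511,7.000)
cell (3,7): code 0011 → (3.511,7.000)–(3.529,8.000)
cell (3,8): code 0011 → (3.529,8.000)–(3.217,9.000)
cell (3,9): code 0001 → (3.217,9.000)–(3.000,9.303)
total: 14 segments, chained into 1 closed loop(s), length Σ = 11.766246

segments=14 loops=1 length=11.766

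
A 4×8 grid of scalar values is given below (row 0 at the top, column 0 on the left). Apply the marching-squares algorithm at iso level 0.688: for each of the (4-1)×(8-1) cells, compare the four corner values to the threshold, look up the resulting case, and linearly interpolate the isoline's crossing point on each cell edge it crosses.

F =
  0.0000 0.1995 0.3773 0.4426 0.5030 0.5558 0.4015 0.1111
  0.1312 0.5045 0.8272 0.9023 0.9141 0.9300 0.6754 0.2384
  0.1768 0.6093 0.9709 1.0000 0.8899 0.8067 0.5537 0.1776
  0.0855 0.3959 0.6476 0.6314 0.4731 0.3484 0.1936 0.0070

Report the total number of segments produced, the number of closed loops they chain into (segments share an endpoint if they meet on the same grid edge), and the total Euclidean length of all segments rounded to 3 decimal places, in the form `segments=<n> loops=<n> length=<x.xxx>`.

segments=12 loops=1 length=11.669

cell (0,1): code 0100 → (0.691,2.000)–(1.000,1.569)
cell (0,2): code 1100 → (0.534,3.000)–(0.691,2.000)
cell (0,3): code 1100 → (0.450,4.000)–(0.534,3.000)
cell (0,4): code 1100 → (0.353,5.000)–(0.450,4.000)
cell (0,5): code 1000 → (1.000,5.951)–(0.353,5.000)
cell (1,1): code 0110 → (1.000,1.569)–(2.000,1.218)
cell (1,5): code 1001 → (2.000,5.469)–(1.000,5.951)
cell (2,1): code 0010 → (2.000,1.218)–(2.875,2.000)
cell (2,2): code 0011 → (2.875,2.000)–(2.846,3.000)
cell (2,3): code 0011 → (2.846,3.000)–(2.484,4.000)
cell (2,4): code 0011 → (2.484,4.000)–(2.259,5.000)
cell (2,5): code 0001 → (2.259,5.000)–(2.000,5.469)
total: 12 segments, chained into 1 closed loop(s), length Σ = 11.669233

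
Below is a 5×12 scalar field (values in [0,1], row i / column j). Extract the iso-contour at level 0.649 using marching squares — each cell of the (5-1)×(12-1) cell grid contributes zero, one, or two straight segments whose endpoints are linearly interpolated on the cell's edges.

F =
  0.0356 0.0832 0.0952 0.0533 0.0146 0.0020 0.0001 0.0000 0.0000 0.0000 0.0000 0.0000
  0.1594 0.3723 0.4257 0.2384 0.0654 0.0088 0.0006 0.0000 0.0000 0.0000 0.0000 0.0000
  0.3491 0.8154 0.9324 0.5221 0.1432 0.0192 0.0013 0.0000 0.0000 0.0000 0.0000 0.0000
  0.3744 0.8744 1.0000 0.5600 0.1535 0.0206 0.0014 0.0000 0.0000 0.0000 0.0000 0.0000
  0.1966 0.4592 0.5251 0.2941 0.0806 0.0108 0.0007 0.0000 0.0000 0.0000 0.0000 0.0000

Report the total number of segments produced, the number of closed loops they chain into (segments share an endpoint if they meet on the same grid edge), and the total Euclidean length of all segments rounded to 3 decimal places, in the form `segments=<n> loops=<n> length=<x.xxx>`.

segments=8 loops=1 length=7.246

cell (1,0): code 0100 → (1.624,1.000)–(2.000,0.643)
cell (1,1): code 1100 → (1.441,2.000)–(1.624,1.000)
cell (1,2): code 1000 → (2.000,2.691)–(1.441,2.000)
cell (2,0): code 0110 → (2.000,0.643)–(3.000,0.549)
cell (2,2): code 1001 → (3.000,2.798)–(2.000,2.691)
cell (3,0): code 0010 → (3.000,0.549)–(3.543,1.000)
cell (3,1): code 0011 → (3.543,1.000)–(3.739,2.000)
cell (3,2): code 0001 → (3.739,2.000)–(3.000,2.798)
total: 8 segments, chained into 1 closed loop(s), length Σ = 7.245877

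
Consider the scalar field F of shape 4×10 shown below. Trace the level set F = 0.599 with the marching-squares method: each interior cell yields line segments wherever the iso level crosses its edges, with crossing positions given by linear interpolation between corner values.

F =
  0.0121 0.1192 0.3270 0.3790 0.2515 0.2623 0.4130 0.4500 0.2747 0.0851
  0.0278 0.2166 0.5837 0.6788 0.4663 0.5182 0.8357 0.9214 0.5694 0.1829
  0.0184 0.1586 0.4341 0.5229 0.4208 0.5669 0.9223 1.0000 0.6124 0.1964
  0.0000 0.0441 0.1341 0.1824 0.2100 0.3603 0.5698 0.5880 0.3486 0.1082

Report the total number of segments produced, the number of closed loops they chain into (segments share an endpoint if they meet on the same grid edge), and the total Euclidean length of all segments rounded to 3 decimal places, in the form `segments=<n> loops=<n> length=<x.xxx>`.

cell (0,2): code 0100 → (0.734,3.000)–(1.000,2.161)
cell (0,3): code 1000 → (1.000,3.376)–(0.734,3.000)
cell (0,5): code 0100 → (0.440,6.000)–(1.000,5.254)
cell (0,6): code 1100 → (0.316,7.000)–(0.440,6.000)
cell (0,7): code 1000 → (1.000,7.916)–(0.316,7.000)
cell (1,2): code 0010 → (1.000,2.161)–(1.512,3.000)
cell (1,3): code 0001 → (1.512,3.000)–(1.000,3.376)
cell (1,5): code 0110 → (1.000,5.254)–(2.000,5.090)
cell (1,7): code 1101 → (1.688,8.000)–(1.000,7.916)
cell (1,8): code 1000 → (2.000,8.032)–(1.688,8.000)
cell (2,5): code 0010 → (2.000,5.090)–(2.917,6.000)
cell (2,6): code 0011 → (2.917,6.000)–(2.973,7.000)
cell (2,7): code 0011 → (2.973,7.000)–(2.051,8.000)
cell (2,8): code 0001 → (2.051,8.000)–(2.000,8.032)
total: 14 segments, chained into 2 closed loop(s), length Σ = 11.775698

segments=14 loops=2 length=11.776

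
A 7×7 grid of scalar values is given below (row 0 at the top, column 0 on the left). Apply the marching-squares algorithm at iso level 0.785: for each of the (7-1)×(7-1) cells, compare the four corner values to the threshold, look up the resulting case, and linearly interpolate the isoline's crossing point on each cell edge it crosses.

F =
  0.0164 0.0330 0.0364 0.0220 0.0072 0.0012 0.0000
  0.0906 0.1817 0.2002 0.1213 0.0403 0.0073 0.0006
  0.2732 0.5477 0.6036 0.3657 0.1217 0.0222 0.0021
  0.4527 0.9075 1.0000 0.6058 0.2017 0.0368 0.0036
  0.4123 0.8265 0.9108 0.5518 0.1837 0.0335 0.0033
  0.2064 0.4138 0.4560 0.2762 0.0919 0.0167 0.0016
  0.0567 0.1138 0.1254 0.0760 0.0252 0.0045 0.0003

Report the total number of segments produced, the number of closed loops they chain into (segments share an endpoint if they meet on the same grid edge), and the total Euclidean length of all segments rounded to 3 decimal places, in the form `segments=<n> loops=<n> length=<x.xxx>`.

segments=8 loops=1 length=5.860

cell (2,0): code 0100 → (2.660,1.000)–(3.000,0.731)
cell (2,1): code 1100 → (2.458,2.000)–(2.660,1.000)
cell (2,2): code 1000 → (3.000,2.545)–(2.458,2.000)
cell (3,0): code 0110 → (3.000,0.731)–(4.000,0.900)
cell (3,2): code 1001 → (4.000,2.350)–(3.000,2.545)
cell (4,0): code 0010 → (4.000,0.900)–(4.101,1.000)
cell (4,1): code 0011 → (4.101,1.000)–(4.277,2.000)
cell (4,2): code 0001 → (4.277,2.000)–(4.000,2.350)
total: 8 segments, chained into 1 closed loop(s), length Σ = 5.860299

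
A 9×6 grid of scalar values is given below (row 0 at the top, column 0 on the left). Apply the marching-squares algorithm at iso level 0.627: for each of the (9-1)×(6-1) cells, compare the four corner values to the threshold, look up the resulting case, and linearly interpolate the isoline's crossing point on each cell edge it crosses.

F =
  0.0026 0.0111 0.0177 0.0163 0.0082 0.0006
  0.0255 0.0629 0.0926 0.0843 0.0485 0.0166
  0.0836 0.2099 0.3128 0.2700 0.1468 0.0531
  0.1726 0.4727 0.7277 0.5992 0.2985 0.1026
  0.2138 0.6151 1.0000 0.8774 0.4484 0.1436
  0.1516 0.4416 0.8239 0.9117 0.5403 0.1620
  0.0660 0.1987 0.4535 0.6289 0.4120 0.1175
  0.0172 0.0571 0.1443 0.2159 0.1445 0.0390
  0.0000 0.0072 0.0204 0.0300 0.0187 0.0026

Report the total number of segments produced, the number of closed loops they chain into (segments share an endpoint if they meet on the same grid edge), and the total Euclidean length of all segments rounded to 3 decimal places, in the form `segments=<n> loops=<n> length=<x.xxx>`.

cell (2,1): code 0100 → (2.757,2.000)–(3.000,1.605)
cell (2,2): code 1000 → (3.000,2.784)–(2.757,2.000)
cell (3,1): code 0110 → (3.000,1.605)–(4.000,1.031)
cell (3,2): code 1101 → (3.100,3.000)–(3.000,2.784)
cell (3,3): code 1000 → (4.000,3.584)–(3.100,3.000)
cell (4,1): code 0110 → (4.000,1.031)–(5.000,1.485)
cell (4,3): code 1001 → (5.000,3.767)–(4.000,3.584)
cell (5,1): code 0010 → (5.000,1.485)–(5.532,2.000)
cell (5,2): code 0111 → (5.532,2.000)–(6.000,2.989)
cell (5,3): code 1001 → (6.000,3.009)–(5.000,3.767)
cell (6,2): code 0010 → (6.000,2.989)–(6.005,3.000)
cell (6,3): code 0001 → (6.005,3.000)–(6.000,3.009)
total: 12 segments, chained into 1 closed loop(s), length Σ = 8.973925

segments=12 loops=1 length=8.974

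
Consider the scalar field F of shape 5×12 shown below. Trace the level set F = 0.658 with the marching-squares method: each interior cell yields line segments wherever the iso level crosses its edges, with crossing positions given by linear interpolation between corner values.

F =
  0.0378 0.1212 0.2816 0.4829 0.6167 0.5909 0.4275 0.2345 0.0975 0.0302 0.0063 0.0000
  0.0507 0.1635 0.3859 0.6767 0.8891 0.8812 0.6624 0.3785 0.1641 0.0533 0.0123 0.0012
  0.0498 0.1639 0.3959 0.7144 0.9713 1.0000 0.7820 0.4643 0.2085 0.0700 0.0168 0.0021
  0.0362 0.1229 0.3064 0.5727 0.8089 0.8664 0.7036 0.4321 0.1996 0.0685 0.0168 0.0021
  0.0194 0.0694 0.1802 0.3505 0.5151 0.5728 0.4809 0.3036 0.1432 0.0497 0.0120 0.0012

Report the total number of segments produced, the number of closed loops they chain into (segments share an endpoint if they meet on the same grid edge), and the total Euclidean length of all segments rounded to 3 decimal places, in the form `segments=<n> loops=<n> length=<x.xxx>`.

cell (0,2): code 0100 → (0.904,3.000)–(1.000,2.936)
cell (0,3): code 1100 → (0.152,4.000)–(0.904,3.000)
cell (0,4): code 1100 → (0.231,5.000)–(0.152,4.000)
cell (0,5): code 1100 → (0.981,6.000)–(0.231,5.000)
cell (0,6): code 1000 → (1.000,6.015)–(0.981,6.000)
cell (1,2): code 0110 → (1.000,2.936)–(2.000,2.823)
cell (1,6): code 1001 → (2.000,6.390)–(1.000,6.015)
cell (2,2): code 0010 → (2.000,2.823)–(2.398,3.000)
cell (2,3): code 0111 → (2.398,3.000)–(3.000,3.361)
cell (2,6): code 1001 → (3.000,6.168)–(2.000,6.390)
cell (3,3): code 0010 → (3.000,3.361)–(3.514,4.000)
cell (3,4): code 0011 → (3.514,4.000)–(3.710,5.000)
cell (3,5): code 0011 → (3.710,5.000)–(3.205,6.000)
cell (3,6): code 0001 → (3.205,6.000)–(3.000,6.168)
total: 14 segments, chained into 1 closed loop(s), length Σ = 11.104884

segments=14 loops=1 length=11.105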